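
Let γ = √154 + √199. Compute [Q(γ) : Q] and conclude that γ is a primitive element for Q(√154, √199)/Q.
[Q(γ) : Q] = 4 (equivalently, Q(γ) = Q(√154, √199))

Obviously Q(γ) ⊆ Q(√154, √199), and [Q(√154, √199):Q] = 4 (since 154, 199 are distinct squarefree integers > 1 with 30646 not a perfect square). To show equality we compute the minimal polynomial of γ. From γ = √154 + √199: γ^2 = 154 + 2√(30646) + 199 = 353 + 2√(30646), so γ^2 - 353 = 2√(30646); squaring, (γ^2 - 353)^2 = 4·30646, i.e. γ^4 - 706γ^2 + 124609 - 122584 = 0, i.e. γ^4 - 706γ^2 + 2025 = 0. So γ is a root of x^4 - 706x^2 + 2025. This polynomial is irreducible over Q: it has no rational root (each ±√154 ± √199 is irrational), and any factorization into two quadratics over Q would force √(30646) ∈ Q (pairing opposite roots) or √154, √199 ∈ Q (other pairings), all impossible. Hence [Q(γ):Q] = 4 = [Q(√154, √199):Q], so Q(γ) = Q(√154, √199).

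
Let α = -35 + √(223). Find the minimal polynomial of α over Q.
m_α(x) = x^2 + 70x + 1002

From α + 35 = √(223), squaring gives (α + 35)^2 = 223, i.e. α^2 + 70α + 1225 = 223, so α^2 + 70α + 1002 = 0. The discriminant of x^2 + 70x + 1002 is (70)^2 - 4·(1002) = 4900 - 4008 = 892, and 4·(223) is not a perfect square in Q since 223 is squarefree and ≠ 1. Hence x^2 + 70x + 1002 is irreducible over Q and is the minimal polynomial of α.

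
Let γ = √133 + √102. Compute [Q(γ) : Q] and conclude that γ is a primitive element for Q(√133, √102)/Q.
[Q(γ) : Q] = 4 (equivalently, Q(γ) = Q(√133, √102))

Obviously Q(γ) ⊆ Q(√133, √102), and [Q(√133, √102):Q] = 4 (since 133, 102 are distinct squarefree integers > 1 with 13566 not a perfect square). To show equality we compute the minimal polynomial of γ. From γ = √133 + √102: γ^2 = 133 + 2√(13566) + 102 = 235 + 2√(13566), so γ^2 - 235 = 2√(13566); squaring, (γ^2 - 235)^2 = 4·13566, i.e. γ^4 - 470γ^2 + 55225 - 54264 = 0, i.e. γ^4 - 470γ^2 + 961 = 0. So γ is a root of x^4 - 470x^2 + 961. This polynomial is irreducible over Q: it has no rational root (each ±√133 ± √102 is irrational), and any factorization into two quadratics over Q would force √(13566) ∈ Q (pairing opposite roots) or √133, √102 ∈ Q (other pairings), all impossible. Hence [Q(γ):Q] = 4 = [Q(√133, √102):Q], so Q(γ) = Q(√133, √102).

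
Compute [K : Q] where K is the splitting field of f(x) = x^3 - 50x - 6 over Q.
[K : Q] = 6

By the rational root test, any rational root of the monic integer polynomial f(x) = x^3 - 50x - 6 must be an integer dividing the constant term -6, i.e. one of ±{1, 2, 3, 6}. Evaluating: f(1) = -55, f(-1) = 43, f(2) = -98, f(-2) = 86, f(3) = -129, f(-3) = 117, f(6) = -90, f(-6) = 78; none is 0, so f has no rational root and is therefore irreducible over Q (a cubic with no linear factor over a field is irreducible). For an irreducible cubic, the Galois group is A_3 or S_3 according as the discriminant disc(f) = -4a^3 - 27b^2 = -4·(-50)^3 - 27·(-6)^2 = 499028 is or is not a square in Q. Here disc(f) = 499028 is not a perfect square in Q, so the Galois group of f over Q is not contained in A_3 and must be all of S_3. The splitting field has degree |S_3| = 6 over Q, so [K : Q] = 6.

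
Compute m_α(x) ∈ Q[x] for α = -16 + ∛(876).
m_α(x) = x^3 + 48x^2 + 768x + 3220

Set β = α + 16 = ∛(876), so β^3 = 876. Then (α + 16)^3 - 876 = 0, i.e. α is a root of g(x) = (x + 16)^3 - 876 = x^3 + 48x^2 + 768x + 3220. Since g(x) = h(x + 16) where h(x) = x^3 - 876, and h is irreducible over Q (because 876 is not a perfect cube, so h has no rational root, and a monic cubic with no rational root is irreducible), g is also irreducible (irreducibility is preserved under the substitution x → x + 16). Hence m_α(x) = x^3 + 48x^2 + 768x + 3220.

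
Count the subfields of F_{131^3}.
F_{131^3} has 2 subfields

The subfields of F_{p^n} are exactly the fields F_{p^d} for d | n (each is the fixed field of the unique index-d subgroup of Gal(F_{p^n}/F_p) ≅ Z/nZ). The divisors of n = 3 are {1, 3}, giving 2 subfields: F_{131^1}, F_{131^3}.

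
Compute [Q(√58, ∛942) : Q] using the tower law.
[Q(√58, ∛942) : Q] = 6

Let L = Q(√58, ∛942). Since Q(√58) ⊂ L and [Q(√58):Q] = 2, the tower law gives 2 | [L:Q]. Likewise Q(∛942) ⊂ L with [Q(∛942):Q] = 3 (because 942 is not a perfect cube), so 3 | [L:Q]. As gcd(2,3) = 1, [L:Q] is divisible by 6. Conversely L is generated over Q by √58 and ∛942, so [L:Q] ≤ 2·3 = 6. Therefore [Q(√58, ∛942) : Q] = 6.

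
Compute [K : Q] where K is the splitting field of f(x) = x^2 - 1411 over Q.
[K : Q] = 2

f(x) = x^2 - 1411 factors as (x - √1411)(x + √1411). The splitting field is K = Q(√1411). Since 1411 is squarefree and > 1, it is not a perfect square, so x^2 - 1411 is irreducible over Q and [Q(√1411) : Q] = 2. Hence [K : Q] = 2.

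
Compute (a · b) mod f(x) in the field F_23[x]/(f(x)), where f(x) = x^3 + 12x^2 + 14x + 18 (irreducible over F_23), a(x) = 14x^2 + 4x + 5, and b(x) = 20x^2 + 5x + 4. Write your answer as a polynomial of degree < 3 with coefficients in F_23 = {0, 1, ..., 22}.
a · b ≡ 13x + 1 (mod f(x))

Multiply in F_23[x]: a(x)·b(x) = (14x^2 + 4x + 5)·(20x^2 + 5x + 4) = 4x^4 + 12x^3 + 15x^2 + 18x + 20. This has degree ≥ 3, so divide by f(x) over F_23: 4x^4 + 12x^3 + 15x^2 + 18x + 20 = (4x + 10)·(x^3 + 12x^2 + 14x + 18) + (13x + 1). Hence a·b ≡ 13x + 1 (mod f). (F_23[x]/(f) is a field with 23^3 = 12167 elements since f is irreducible of degree 3.)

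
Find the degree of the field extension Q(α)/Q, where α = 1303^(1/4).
[Q(α):Q] = 4

α is a root of x^4 - 1303. By Eisenstein's criterion at the prime p = 1303 (which divides the constant term 1303 but p^2 = 1697809 does not, since 1303 is squarefree), x^4 - 1303 is irreducible over Q. Hence [Q(α):Q] = 4.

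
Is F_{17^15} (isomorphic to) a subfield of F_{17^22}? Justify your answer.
No: F_{17^15} is not a subfield of F_{17^22}

F_{p^m} embeds in F_{p^n} iff m | n. Here 15 ∤ 22 (since 22 = 1·15 + 7 with remainder 7 ≠ 0), so F_{17^15} is not a subfield of F_{17^22}. Equivalently: if it were, the tower law would give 15 = [F_{17^15}:F_17] dividing [F_{17^22}:F_17] = 22, contradiction.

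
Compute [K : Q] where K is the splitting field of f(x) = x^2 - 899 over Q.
[K : Q] = 2

f(x) = x^2 - 899 factors as (x - √899)(x + √899). The splitting field is K = Q(√899). Since 899 is squarefree and > 1, it is not a perfect square, so x^2 - 899 is irreducible over Q and [Q(√899) : Q] = 2. Hence [K : Q] = 2.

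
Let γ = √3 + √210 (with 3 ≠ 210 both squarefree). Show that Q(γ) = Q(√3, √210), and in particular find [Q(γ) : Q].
[Q(γ) : Q] = 4 (equivalently, Q(γ) = Q(√3, √210))

Obviously Q(γ) ⊆ Q(√3, √210), and [Q(√3, √210):Q] = 4 (since 3, 210 are distinct squarefree integers > 1 with 630 not a perfect square). To show equality we compute the minimal polynomial of γ. From γ = √3 + √210: γ^2 = 3 + 2√(630) + 210 = 213 + 2√(630), so γ^2 - 213 = 2√(630); squaring, (γ^2 - 213)^2 = 4·630, i.e. γ^4 - 426γ^2 + 45369 - 2520 = 0, i.e. γ^4 - 426γ^2 + 42849 = 0. So γ is a root of x^4 - 426x^2 + 42849. This polynomial is irreducible over Q: it has no rational root (each ±√3 ± √210 is irrational), and any factorization into two quadratics over Q would force √(630) ∈ Q (pairing opposite roots) or √3, √210 ∈ Q (other pairings), all impossible. Hence [Q(γ):Q] = 4 = [Q(√3, √210):Q], so Q(γ) = Q(√3, √210).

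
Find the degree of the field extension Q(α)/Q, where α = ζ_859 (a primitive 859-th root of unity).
[Q(α):Q] = 858

The minimal polynomial of ζ_859 over Q is the 859-th cyclotomic polynomial Φ_859(x), which is irreducible over Q and has degree φ(859) = 858. Hence [Q(α):Q] = φ(859) = 858.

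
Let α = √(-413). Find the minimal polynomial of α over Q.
m_α(x) = x^2 + 413

α satisfies α^2 + 413 = 0, so x^2 + 413 annihilates α. Since d = -413 is squarefree and ≠ 1, it is not a perfect square in Q, so x^2 + 413 has no rational root and is therefore irreducible over Q (a degree-2 polynomial over a field is irreducible iff it has no root). Hence m_α(x) = x^2 + 413.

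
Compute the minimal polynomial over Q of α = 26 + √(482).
m_α(x) = x^2 - 52x + 194

From α - 26 = √(482), squaring gives (α - 26)^2 = 482, i.e. α^2 - 52α + 676 = 482, so α^2 - 52α + 194 = 0. The discriminant of x^2 - 52x + 194 is (-52)^2 - 4·(194) = 2704 - 776 = 1928, and 4·(482) is not a perfect square in Q since 482 is squarefree and ≠ 1. Hence x^2 - 52x + 194 is irreducible over Q and is the minimal polynomial of α.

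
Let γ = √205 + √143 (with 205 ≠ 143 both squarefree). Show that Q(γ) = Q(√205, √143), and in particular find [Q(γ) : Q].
[Q(γ) : Q] = 4 (equivalently, Q(γ) = Q(√205, √143))

Obviously Q(γ) ⊆ Q(√205, √143), and [Q(√205, √143):Q] = 4 (since 205, 143 are distinct squarefree integers > 1 with 29315 not a perfect square). To show equality we compute the minimal polynomial of γ. From γ = √205 + √143: γ^2 = 205 + 2√(29315) + 143 = 348 + 2√(29315), so γ^2 - 348 = 2√(29315); squaring, (γ^2 - 348)^2 = 4·29315, i.e. γ^4 - 696γ^2 + 121104 - 117260 = 0, i.e. γ^4 - 696γ^2 + 3844 = 0. So γ is a root of x^4 - 696x^2 + 3844. This polynomial is irreducible over Q: it has no rational root (each ±√205 ± √143 is irrational), and any factorization into two quadratics over Q would force √(29315) ∈ Q (pairing opposite roots) or √205, √143 ∈ Q (other pairings), all impossible. Hence [Q(γ):Q] = 4 = [Q(√205, √143):Q], so Q(γ) = Q(√205, √143).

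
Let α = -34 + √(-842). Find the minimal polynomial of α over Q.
m_α(x) = x^2 + 68x + 1998

From α + 34 = √(-842), squaring gives (α + 34)^2 = -842, i.e. α^2 + 68α + 1156 = -842, so α^2 + 68α + 1998 = 0. The discriminant of x^2 + 68x + 1998 is (68)^2 - 4·(1998) = 4624 - 7992 = -3368, and 4·(-842) is not a perfect square in Q since -842 is squarefree and ≠ 1. Hence x^2 + 68x + 1998 is irreducible over Q and is the minimal polynomial of α.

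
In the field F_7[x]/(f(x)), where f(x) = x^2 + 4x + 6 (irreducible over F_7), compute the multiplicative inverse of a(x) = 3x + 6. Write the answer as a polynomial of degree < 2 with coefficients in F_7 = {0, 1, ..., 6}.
a(x)^(-1) ≡ x + 2 (mod f(x))

Since f is irreducible over F_7, F_7[x]/(f) is a field and a(x) ≠ 0 has an inverse. Apply the extended Euclidean algorithm to f(x) and a(x) in F_7[x]: f(x) = (5x + 3)·a(x) + (2). The last nonzero remainder is the constant 2 = gcd(f, a) in F_7. Back-substituting through the division chain expresses 2 = s(x)·a(x) + t(x)·f(x) with s(x) ≡ 2x + 4 (mod f), so (2x + 4)·a(x) ≡ 2 (mod f). Multiplying by 2^(-1) ≡ 4 in F_7 gives a(x)^(-1) ≡ 4·(2x + 4) ≡ x + 2 (mod f). Check: (3x + 6)·(x + 2) = 3x^2 + 5x + 5 ≡ 1 (mod x^2 + 4x + 6).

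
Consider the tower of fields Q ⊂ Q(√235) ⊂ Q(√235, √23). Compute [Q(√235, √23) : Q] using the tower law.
[Q(√235, √23) : Q] = 4

[Q(√235):Q] = 2 (min poly x^2 - 235, irreducible since 235 is squarefree > 1). For the top step, suppose √23 ∈ Q(√235), say √23 = c + d√235 with c, d ∈ Q. Squaring: 23 = c^2 + 235d^2 + 2cd√235. Since √235 ∉ Q this forces 2cd = 0. If d = 0 then √23 = c ∈ Q, contradicting 23 squarefree > 1. If c = 0 then 23 = 235d^2, so 235·23 = (235d)^2 is a perfect square in Q — but 235·23 = 5405 is not a perfect square (since 235 and 23 are distinct squarefree integers). Contradiction. Hence √23 ∉ Q(√235), so x^2 - 23 stays irreducible over Q(√235) and [Q(√235, √23) : Q(√235)] = 2. By the tower law, [Q(√235, √23) : Q] = 2 · 2 = 4.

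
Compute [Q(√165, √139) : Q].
[Q(√165, √139) : Q] = 4

[Q(√165):Q] = 2 (min poly x^2 - 165, irreducible since 165 is squarefree > 1). For the top step, suppose √139 ∈ Q(√165), say √139 = c + d√165 with c, d ∈ Q. Squaring: 139 = c^2 + 165d^2 + 2cd√165. Since √165 ∉ Q this forces 2cd = 0. If d = 0 then √139 = c ∈ Q, contradicting 139 squarefree > 1. If c = 0 then 139 = 165d^2, so 165·139 = (165d)^2 is a perfect square in Q — but 165·139 = 22935 is not a perfect square (since 165 and 139 are distinct squarefree integers). Contradiction. Hence √139 ∉ Q(√165), so x^2 - 139 stays irreducible over Q(√165) and [Q(√165, √139) : Q(√165)] = 2. By the tower law, [Q(√165, √139) : Q] = 2 · 2 = 4.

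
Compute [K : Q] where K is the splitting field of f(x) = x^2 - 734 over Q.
[K : Q] = 2

f(x) = x^2 - 734 factors as (x - √734)(x + √734). The splitting field is K = Q(√734). Since 734 is squarefree and > 1, it is not a perfect square, so x^2 - 734 is irreducible over Q and [Q(√734) : Q] = 2. Hence [K : Q] = 2.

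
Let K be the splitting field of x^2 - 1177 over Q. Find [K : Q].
[K : Q] = 2

f(x) = x^2 - 1177 factors as (x - √1177)(x + √1177). The splitting field is K = Q(√1177). Since 1177 is squarefree and > 1, it is not a perfect square, so x^2 - 1177 is irreducible over Q and [Q(√1177) : Q] = 2. Hence [K : Q] = 2.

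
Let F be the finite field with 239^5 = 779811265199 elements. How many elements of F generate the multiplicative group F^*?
There are φ(779811265198) = 314545720320 primitive elements

F_q^* is cyclic of order q - 1 = 779811265198. A cyclic group of order m has exactly φ(m) generators. Here m = 779811265198 = 2 · 7 · 17 · 3276517921, so the number of primitive elements is φ(779811265198) = 314545720320.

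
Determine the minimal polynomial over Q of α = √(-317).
m_α(x) = x^2 + 317

α satisfies α^2 + 317 = 0, so x^2 + 317 annihilates α. Since d = -317 is squarefree and ≠ 1, it is not a perfect square in Q, so x^2 + 317 has no rational root and is therefore irreducible over Q (a degree-2 polynomial over a field is irreducible iff it has no root). Hence m_α(x) = x^2 + 317.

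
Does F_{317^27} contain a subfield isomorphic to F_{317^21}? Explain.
No: F_{317^21} is not a subfield of F_{317^27}

F_{p^m} embeds in F_{p^n} iff m | n. Here 21 ∤ 27 (since 27 = 1·21 + 6 with remainder 6 ≠ 0), so F_{317^21} is not a subfield of F_{317^27}. Equivalently: if it were, the tower law would give 21 = [F_{317^21}:F_317] dividing [F_{317^27}:F_317] = 27, contradiction.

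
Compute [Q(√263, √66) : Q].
[Q(√263, √66) : Q] = 4

[Q(√263):Q] = 2 (min poly x^2 - 263, irreducible since 263 is squarefree > 1). For the top step, suppose √66 ∈ Q(√263), say √66 = c + d√263 with c, d ∈ Q. Squaring: 66 = c^2 + 263d^2 + 2cd√263. Since √263 ∉ Q this forces 2cd = 0. If d = 0 then √66 = c ∈ Q, contradicting 66 squarefree > 1. If c = 0 then 66 = 263d^2, so 263·66 = (263d)^2 is a perfect square in Q — but 263·66 = 17358 is not a perfect square (since 263 and 66 are distinct squarefree integers). Contradiction. Hence √66 ∉ Q(√263), so x^2 - 66 stays irreducible over Q(√263) and [Q(√263, √66) : Q(√263)] = 2. By the tower law, [Q(√263, √66) : Q] = 2 · 2 = 4.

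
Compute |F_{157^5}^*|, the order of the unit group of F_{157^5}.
|F_{157^5}^*| = 95388992556

F_{157^5} has 157^5 = 95388992557 elements; its multiplicative group consists of all nonzero elements, so |F_{157^5}^*| = 95388992557 - 1 = 95388992556. (It is cyclic since any finite subgroup of the multiplicative group of a field is cyclic.)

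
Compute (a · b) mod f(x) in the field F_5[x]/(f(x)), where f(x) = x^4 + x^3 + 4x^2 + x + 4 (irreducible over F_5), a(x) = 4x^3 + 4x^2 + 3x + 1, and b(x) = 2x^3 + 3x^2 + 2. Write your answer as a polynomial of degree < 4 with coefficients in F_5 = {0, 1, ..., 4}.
a · b ≡ 4x^3 + x^2 + 4x + 1 (mod f(x))

Multiply in F_5[x]: a(x)·b(x) = (4x^3 + 4x^2 + 3x + 1)·(2x^3 + 3x^2 + 2) = 3x^6 + 3x^4 + 4x^3 + x^2 + x + 2. This has degree ≥ 4, so divide by f(x) over F_5: 3x^6 + 3x^4 + 4x^3 + x^2 + x + 2 = (3x^2 + 2x + 4)·(x^4 + x^3 + 4x^2 + x + 4) + (4x^3 + x^2 + 4x + 1). Hence a·b ≡ 4x^3 + x^2 + 4x + 1 (mod f). (F_5[x]/(f) is a field with 5^4 = 625 elements since f is irreducible of degree 4.)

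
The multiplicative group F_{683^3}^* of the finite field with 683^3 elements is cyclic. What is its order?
|F_{683^3}^*| = 318611986

F_{683^3} has 683^3 = 318611987 elements; its multiplicative group consists of all nonzero elements, so |F_{683^3}^*| = 318611987 - 1 = 318611986. (It is cyclic since any finite subgroup of the multiplicative group of a field is cyclic.)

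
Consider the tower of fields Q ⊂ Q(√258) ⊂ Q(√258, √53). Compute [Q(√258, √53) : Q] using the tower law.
[Q(√258, √53) : Q] = 4

[Q(√258):Q] = 2 (min poly x^2 - 258, irreducible since 258 is squarefree > 1). For the top step, suppose √53 ∈ Q(√258), say √53 = c + d√258 with c, d ∈ Q. Squaring: 53 = c^2 + 258d^2 + 2cd√258. Since √258 ∉ Q this forces 2cd = 0. If d = 0 then √53 = c ∈ Q, contradicting 53 squarefree > 1. If c = 0 then 53 = 258d^2, so 258·53 = (258d)^2 is a perfect square in Q — but 258·53 = 13674 is not a perfect square (since 258 and 53 are distinct squarefree integers). Contradiction. Hence √53 ∉ Q(√258), so x^2 - 53 stays irreducible over Q(√258) and [Q(√258, √53) : Q(√258)] = 2. By the tower law, [Q(√258, √53) : Q] = 2 · 2 = 4.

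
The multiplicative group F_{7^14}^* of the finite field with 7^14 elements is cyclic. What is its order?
|F_{7^14}^*| = 678223072848

F_{7^14} has 7^14 = 678223072849 elements; its multiplicative group consists of all nonzero elements, so |F_{7^14}^*| = 678223072849 - 1 = 678223072848. (It is cyclic since any finite subgroup of the multiplicative group of a field is cyclic.)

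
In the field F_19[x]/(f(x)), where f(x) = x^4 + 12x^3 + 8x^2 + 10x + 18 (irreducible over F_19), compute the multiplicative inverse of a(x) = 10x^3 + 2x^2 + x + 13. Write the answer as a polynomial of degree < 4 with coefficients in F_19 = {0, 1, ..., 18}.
a(x)^(-1) ≡ 5x^3 + 15x^2 + 7x + 1 (mod f(x))

Since f is irreducible over F_19, F_19[x]/(f) is a field and a(x) ≠ 0 has an inverse. Apply the extended Euclidean algorithm to f(x) and a(x) in F_19[x]: f(x) = (2x + 16)·a(x) + (12x^2 + 6x);  a(x) = (4x + 14)·(12x^2 + 6x) + (12x + 13);  (12x^2 + 6x) = (x + 1)·(12x + 13) + (6). The last nonzero remainder is the constant 6 = gcd(f, a) in F_19. Back-substituting through the division chain expresses 6 = s(x)·a(x) + t(x)·f(x) with s(x) ≡ 11x^3 + 14x^2 + 4x + 6 (mod f), so (11x^3 + 14x^2 + 4x + 6)·a(x) ≡ 6 (mod f). Multiplying by 6^(-1) ≡ 16 in F_19 gives a(x)^(-1) ≡ 16·(11x^3 + 14x^2 + 4x + 6) ≡ 5x^3 + 15x^2 + 7x + 1 (mod f). Check: (10x^3 + 2x^2 + x + 13)·(5x^3 + 15x^2 + 7x + 1) = 12x^6 + 8x^5 + 10x^4 + 9x^3 + 14x^2 + 16x + 13 ≡ 1 (mod x^4 + 12x^3 + 8x^2 + 10x + 18).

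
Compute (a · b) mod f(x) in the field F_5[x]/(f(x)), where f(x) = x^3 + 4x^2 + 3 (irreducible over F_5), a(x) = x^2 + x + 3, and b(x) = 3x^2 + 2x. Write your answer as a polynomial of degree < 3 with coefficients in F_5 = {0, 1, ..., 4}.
a · b ≡ 4x^2 + 2x + 1 (mod f(x))

Multiply in F_5[x]: a(x)·b(x) = (x^2 + x + 3)·(3x^2 + 2x) = 3x^4 + x^2 + x. This has degree ≥ 3, so divide by f(x) over F_5: 3x^4 + x^2 + x = (3x + 3)·(x^3 + 4x^2 + 3) + (4x^2 + 2x + 1). Hence a·b ≡ 4x^2 + 2x + 1 (mod f). (F_5[x]/(f) is a field with 5^3 = 125 elements since f is irreducible of degree 3.)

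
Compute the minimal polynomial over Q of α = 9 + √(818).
m_α(x) = x^2 - 18x - 737

From α - 9 = √(818), squaring gives (α - 9)^2 = 818, i.e. α^2 - 18α + 81 = 818, so α^2 - 18α - 737 = 0. The discriminant of x^2 - 18x - 737 is (-18)^2 - 4·(-737) = 324 + 2948 = 3272, and 4·(818) is not a perfect square in Q since 818 is squarefree and ≠ 1. Hence x^2 - 18x - 737 is irreducible over Q and is the minimal polynomial of α.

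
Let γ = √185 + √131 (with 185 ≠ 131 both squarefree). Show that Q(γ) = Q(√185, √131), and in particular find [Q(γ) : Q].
[Q(γ) : Q] = 4 (equivalently, Q(γ) = Q(√185, √131))

Obviously Q(γ) ⊆ Q(√185, √131), and [Q(√185, √131):Q] = 4 (since 185, 131 are distinct squarefree integers > 1 with 24235 not a perfect square). To show equality we compute the minimal polynomial of γ. From γ = √185 + √131: γ^2 = 185 + 2√(24235) + 131 = 316 + 2√(24235), so γ^2 - 316 = 2√(24235); squaring, (γ^2 - 316)^2 = 4·24235, i.e. γ^4 - 632γ^2 + 99856 - 96940 = 0, i.e. γ^4 - 632γ^2 + 2916 = 0. So γ is a root of x^4 - 632x^2 + 2916. This polynomial is irreducible over Q: it has no rational root (each ±√185 ± √131 is irrational), and any factorization into two quadratics over Q would force √(24235) ∈ Q (pairing opposite roots) or √185, √131 ∈ Q (other pairings), all impossible. Hence [Q(γ):Q] = 4 = [Q(√185, √131):Q], so Q(γ) = Q(√185, √131).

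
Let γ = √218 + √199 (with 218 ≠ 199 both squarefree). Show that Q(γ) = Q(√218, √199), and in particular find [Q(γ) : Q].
[Q(γ) : Q] = 4 (equivalently, Q(γ) = Q(√218, √199))

Obviously Q(γ) ⊆ Q(√218, √199), and [Q(√218, √199):Q] = 4 (since 218, 199 are distinct squarefree integers > 1 with 43382 not a perfect square). To show equality we compute the minimal polynomial of γ. From γ = √218 + √199: γ^2 = 218 + 2√(43382) + 199 = 417 + 2√(43382), so γ^2 - 417 = 2√(43382); squaring, (γ^2 - 417)^2 = 4·43382, i.e. γ^4 - 834γ^2 + 173889 - 173528 = 0, i.e. γ^4 - 834γ^2 + 361 = 0. So γ is a root of x^4 - 834x^2 + 361. This polynomial is irreducible over Q: it has no rational root (each ±√218 ± √199 is irrational), and any factorization into two quadratics over Q would force √(43382) ∈ Q (pairing opposite roots) or √218, √199 ∈ Q (other pairings), all impossible. Hence [Q(γ):Q] = 4 = [Q(√218, √199):Q], so Q(γ) = Q(√218, √199).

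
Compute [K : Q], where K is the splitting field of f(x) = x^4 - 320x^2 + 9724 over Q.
[K : Q] = 4

Solving the quadratic in x^2: x^2 = (320 ± √(320^2 - 4·9724))/2 = (320 ± √63504)/2 = (320 ± 252)/2, giving x^2 = 286 or x^2 = 34. So f(x) = (x^2 - 286)(x^2 - 34) and the roots of f are ±√286, ±√34. Hence the splitting field is K = Q(√286, √34). Since 286 and 34 are distinct squarefree integers > 1, their product 9724 is not a perfect square, so √34 ∉ Q(√286). By the tower law [K:Q] = [Q(√286,√34):Q(√286)] · [Q(√286):Q] = 2 · 2 = 4.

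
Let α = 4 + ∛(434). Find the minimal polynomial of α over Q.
m_α(x) = x^3 - 12x^2 + 48x - 498

Set β = α - 4 = ∛(434), so β^3 = 434. Then (α - 4)^3 - 434 = 0, i.e. α is a root of g(x) = (x - 4)^3 - 434 = x^3 - 12x^2 + 48x - 498. Since g(x) = h(x - 4) where h(x) = x^3 - 434, and h is irreducible over Q (because 434 is not a perfect cube, so h has no rational root, and a monic cubic with no rational root is irreducible), g is also irreducible (irreducibility is preserved under the substitution x → x - 4). Hence m_α(x) = x^3 - 12x^2 + 48x - 498.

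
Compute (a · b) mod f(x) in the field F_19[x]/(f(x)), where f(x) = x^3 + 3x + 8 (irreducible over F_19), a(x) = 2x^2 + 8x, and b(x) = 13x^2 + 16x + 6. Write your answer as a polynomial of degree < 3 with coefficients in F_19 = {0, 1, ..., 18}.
a · b ≡ 5x^2 + 2x + 14 (mod f(x))

Multiply in F_19[x]: a(x)·b(x) = (2x^2 + 8x)·(13x^2 + 16x + 6) = 7x^4 + 3x^3 + 7x^2 + 10x. This has degree ≥ 3, so divide by f(x) over F_19: 7x^4 + 3x^3 + 7x^2 + 10x = (7x + 3)·(x^3 + 3x + 8) + (5x^2 + 2x + 14). Hence a·b ≡ 5x^2 + 2x + 14 (mod f). (F_19[x]/(f) is a field with 19^3 = 6859 elements since f is irreducible of degree 3.)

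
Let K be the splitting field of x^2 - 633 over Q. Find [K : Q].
[K : Q] = 2

f(x) = x^2 - 633 factors as (x - √633)(x + √633). The splitting field is K = Q(√633). Since 633 is squarefree and > 1, it is not a perfect square, so x^2 - 633 is irreducible over Q and [Q(√633) : Q] = 2. Hence [K : Q] = 2.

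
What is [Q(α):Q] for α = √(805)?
[Q(α):Q] = 2

[Q(α):Q] equals the degree of the minimal polynomial of α. Here α^2 = 805 and x^2 - 805 is irreducible (d = 805 is squarefree, ≠ 1, hence not a square), so deg(m_α) = 2. Thus [Q(α):Q] = 2.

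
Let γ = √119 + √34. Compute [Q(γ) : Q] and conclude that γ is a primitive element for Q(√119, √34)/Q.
[Q(γ) : Q] = 4 (equivalently, Q(γ) = Q(√119, √34))

Obviously Q(γ) ⊆ Q(√119, √34), and [Q(√119, √34):Q] = 4 (since 119, 34 are distinct squarefree integers > 1 with 4046 not a perfect square). To show equality we compute the minimal polynomial of γ. From γ = √119 + √34: γ^2 = 119 + 2√(4046) + 34 = 153 + 2√(4046), so γ^2 - 153 = 2√(4046); squaring, (γ^2 - 153)^2 = 4·4046, i.e. γ^4 - 306γ^2 + 23409 - 16184 = 0, i.e. γ^4 - 306γ^2 + 7225 = 0. So γ is a root of x^4 - 306x^2 + 7225. This polynomial is irreducible over Q: it has no rational root (each ±√119 ± √34 is irrational), and any factorization into two quadratics over Q would force √(4046) ∈ Q (pairing opposite roots) or √119, √34 ∈ Q (other pairings), all impossible. Hence [Q(γ):Q] = 4 = [Q(√119, √34):Q], so Q(γ) = Q(√119, √34).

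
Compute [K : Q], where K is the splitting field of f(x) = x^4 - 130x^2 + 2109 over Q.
[K : Q] = 4

Solving the quadratic in x^2: x^2 = (130 ± √(130^2 - 4·2109))/2 = (130 ± √8464)/2 = (130 ± 92)/2, giving x^2 = 111 or x^2 = 19. So f(x) = (x^2 - 111)(x^2 - 19) and the roots of f are ±√111, ±√19. Hence the splitting field is K = Q(√111, √19). Since 111 and 19 are distinct squarefree integers > 1, their product 2109 is not a perfect square, so √19 ∉ Q(√111). By the tower law [K:Q] = [Q(√111,√19):Q(√111)] · [Q(√111):Q] = 2 · 2 = 4.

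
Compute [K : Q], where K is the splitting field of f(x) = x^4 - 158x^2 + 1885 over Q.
[K : Q] = 4

Solving the quadratic in x^2: x^2 = (158 ± √(158^2 - 4·1885))/2 = (158 ± √17424)/2 = (158 ± 132)/2, giving x^2 = 13 or x^2 = 145. So f(x) = (x^2 - 13)(x^2 - 145) and the roots of f are ±√13, ±√145. Hence the splitting field is K = Q(√13, √145). Since 13 and 145 are distinct squarefree integers > 1, their product 1885 is not a perfect square, so √145 ∉ Q(√13). By the tower law [K:Q] = [Q(√13,√145):Q(√13)] · [Q(√13):Q] = 2 · 2 = 4.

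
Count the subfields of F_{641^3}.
F_{641^3} has 2 subfields

The subfields of F_{p^n} are exactly the fields F_{p^d} for d | n (each is the fixed field of the unique index-d subgroup of Gal(F_{p^n}/F_p) ≅ Z/nZ). The divisors of n = 3 are {1, 3}, giving 2 subfields: F_{641^1}, F_{641^3}.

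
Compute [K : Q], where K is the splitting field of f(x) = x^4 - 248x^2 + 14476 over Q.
[K : Q] = 4

Solving the quadratic in x^2: x^2 = (248 ± √(248^2 - 4·14476))/2 = (248 ± √3600)/2 = (248 ± 60)/2, giving x^2 = 94 or x^2 = 154. So f(x) = (x^2 - 94)(x^2 - 154) and the roots of f are ±√94, ±√154. Hence the splitting field is K = Q(√94, √154). Since 94 and 154 are distinct squarefree integers > 1, their product 14476 is not a perfect square, so √154 ∉ Q(√94). By the tower law [K:Q] = [Q(√94,√154):Q(√94)] · [Q(√94):Q] = 2 · 2 = 4.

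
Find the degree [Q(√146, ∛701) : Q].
[Q(√146, ∛701) : Q] = 6

Let L = Q(√146, ∛701). Since Q(√146) ⊂ L and [Q(√146):Q] = 2, the tower law gives 2 | [L:Q]. Likewise Q(∛701) ⊂ L with [Q(∛701):Q] = 3 (because 701 is not a perfect cube), so 3 | [L:Q]. As gcd(2,3) = 1, [L:Q] is divisible by 6. Conversely L is generated over Q by √146 and ∛701, so [L:Q] ≤ 2·3 = 6. Therefore [Q(√146, ∛701) : Q] = 6.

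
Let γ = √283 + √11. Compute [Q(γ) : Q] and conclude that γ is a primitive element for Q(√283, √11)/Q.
[Q(γ) : Q] = 4 (equivalently, Q(γ) = Q(√283, √11))

Obviously Q(γ) ⊆ Q(√283, √11), and [Q(√283, √11):Q] = 4 (since 283, 11 are distinct squarefree integers > 1 with 3113 not a perfect square). To show equality we compute the minimal polynomial of γ. From γ = √283 + √11: γ^2 = 283 + 2√(3113) + 11 = 294 + 2√(3113), so γ^2 - 294 = 2√(3113); squaring, (γ^2 - 294)^2 = 4·3113, i.e. γ^4 - 588γ^2 + 86436 - 12452 = 0, i.e. γ^4 - 588γ^2 + 73984 = 0. So γ is a root of x^4 - 588x^2 + 73984. This polynomial is irreducible over Q: it has no rational root (each ±√283 ± √11 is irrational), and any factorization into two quadratics over Q would force √(3113) ∈ Q (pairing opposite roots) or √283, √11 ∈ Q (other pairings), all impossible. Hence [Q(γ):Q] = 4 = [Q(√283, √11):Q], so Q(γ) = Q(√283, √11).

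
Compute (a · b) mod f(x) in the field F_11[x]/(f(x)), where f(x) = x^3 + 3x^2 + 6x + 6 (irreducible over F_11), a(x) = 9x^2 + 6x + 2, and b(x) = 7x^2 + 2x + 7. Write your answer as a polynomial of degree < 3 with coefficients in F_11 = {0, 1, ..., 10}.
a · b ≡ 10x^2 + 2x + 7 (mod f(x))

Multiply in F_11[x]: a(x)·b(x) = (9x^2 + 6x + 2)·(7x^2 + 2x + 7) = 8x^4 + 5x^3 + x^2 + 2x + 3. This has degree ≥ 3, so divide by f(x) over F_11: 8x^4 + 5x^3 + x^2 + 2x + 3 = (8x + 3)·(x^3 + 3x^2 + 6x + 6) + (10x^2 + 2x + 7). Hence a·b ≡ 10x^2 + 2x + 7 (mod f). (F_11[x]/(f) is a field with 11^3 = 1331 elements since f is irreducible of degree 3.)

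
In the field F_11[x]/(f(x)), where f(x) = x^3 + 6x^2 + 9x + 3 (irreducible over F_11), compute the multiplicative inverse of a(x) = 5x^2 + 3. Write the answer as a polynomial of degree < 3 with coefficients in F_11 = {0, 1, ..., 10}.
a(x)^(-1) ≡ 6x^2 + 5x + 3 (mod f(x))

Since f is irreducible over F_11, F_11[x]/(f) is a field and a(x) ≠ 0 has an inverse. Apply the extended Euclidean algorithm to f(x) and a(x) in F_11[x]: f(x) = (9x + 10)·a(x) + (4x + 6);  a(x) = (4x + 5)·(4x + 6) + (6). The last nonzero remainder is the constant 6 = gcd(f, a) in F_11. Back-substituting through the division chain expresses 6 = s(x)·a(x) + t(x)·f(x) with s(x) ≡ 3x^2 + 8x + 7 (mod f), so (3x^2 + 8x + 7)·a(x) ≡ 6 (mod f). Multiplying by 6^(-1) ≡ 2 in F_11 gives a(x)^(-1) ≡ 2·(3x^2 + 8x + 7) ≡ 6x^2 + 5x + 3 (mod f). Check: (5x^2 + 3)·(6x^2 + 5x + 3) = 8x^4 + 3x^3 + 4x + 9 ≡ 1 (mod x^3 + 6x^2 + 9x + 3).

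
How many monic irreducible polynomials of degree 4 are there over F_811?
There are 108149064030 monic irreducible polynomials of degree 4 over F_811

Each element of F_{811^4} that lies in no proper subfield is a root of exactly one monic irreducible of degree 4 over F_811, and each such polynomial has 4 distinct roots in F_{811^4}. By Möbius inversion the count is N_811(4) = (1/4) Σ_{d|4} μ(4/d) · 811^d = (1/4)(μ(4)·811^1 + μ(2)·811^2 + μ(1)·811^4) = 432596256120/4 = 108149064030.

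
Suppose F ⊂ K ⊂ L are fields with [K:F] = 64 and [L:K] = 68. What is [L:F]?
[L:F] = 4352

The tower law says that for any tower of field extensions F ⊂ K ⊂ L with finite degrees, [L:F] = [L:K] · [K:F]. Here this gives [L:F] = 68 · 64 = 4352.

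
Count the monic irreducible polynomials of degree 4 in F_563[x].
There are 25117257498 monic irreducible polynomials of degree 4 over F_563

Each element of F_{563^4} that lies in no proper subfield is a root of exactly one monic irreducible of degree 4 over F_563, and each such polynomial has 4 distinct roots in F_{563^4}. By Möbius inversion the count is N_563(4) = (1/4) Σ_{d|4} μ(4/d) · 563^d = (1/4)(μ(4)·563^1 + μ(2)·563^2 + μ(1)·563^4) = 100469029992/4 = 25117257498.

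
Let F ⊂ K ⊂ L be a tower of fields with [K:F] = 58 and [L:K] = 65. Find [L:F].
[L:F] = 3770

The tower law says that for any tower of field extensions F ⊂ K ⊂ L with finite degrees, [L:F] = [L:K] · [K:F]. Here this gives [L:F] = 65 · 58 = 3770.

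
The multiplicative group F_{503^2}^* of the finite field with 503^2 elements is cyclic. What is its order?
|F_{503^2}^*| = 253008

F_{503^2} has 503^2 = 253009 elements; its multiplicative group consists of all nonzero elements, so |F_{503^2}^*| = 253009 - 1 = 253008. (It is cyclic since any finite subgroup of the multiplicative group of a field is cyclic.)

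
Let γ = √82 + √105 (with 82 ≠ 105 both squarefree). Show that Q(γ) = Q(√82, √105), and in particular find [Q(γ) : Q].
[Q(γ) : Q] = 4 (equivalently, Q(γ) = Q(√82, √105))

Obviously Q(γ) ⊆ Q(√82, √105), and [Q(√82, √105):Q] = 4 (since 82, 105 are distinct squarefree integers > 1 with 8610 not a perfect square). To show equality we compute the minimal polynomial of γ. From γ = √82 + √105: γ^2 = 82 + 2√(8610) + 105 = 187 + 2√(8610), so γ^2 - 187 = 2√(8610); squaring, (γ^2 - 187)^2 = 4·8610, i.e. γ^4 - 374γ^2 + 34969 - 34440 = 0, i.e. γ^4 - 374γ^2 + 529 = 0. So γ is a root of x^4 - 374x^2 + 529. This polynomial is irreducible over Q: it has no rational root (each ±√82 ± √105 is irrational), and any factorization into two quadratics over Q would force √(8610) ∈ Q (pairing opposite roots) or √82, √105 ∈ Q (other pairings), all impossible. Hence [Q(γ):Q] = 4 = [Q(√82, √105):Q], so Q(γ) = Q(√82, √105).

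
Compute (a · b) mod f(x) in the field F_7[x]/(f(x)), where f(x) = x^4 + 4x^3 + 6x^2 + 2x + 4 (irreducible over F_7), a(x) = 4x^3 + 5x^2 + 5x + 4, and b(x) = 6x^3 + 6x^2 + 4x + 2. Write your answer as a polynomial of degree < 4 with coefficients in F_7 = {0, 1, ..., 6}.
a · b ≡ 5x^3 + 2x^2 + x (mod f(x))

Multiply in F_7[x]: a(x)·b(x) = (4x^3 + 5x^2 + 5x + 4)·(6x^3 + 6x^2 + 4x + 2) = 3x^6 + 5x^5 + 6x^4 + 5x^3 + 5x^2 + 5x + 1. This has degree ≥ 4, so divide by f(x) over F_7: 3x^6 + 5x^5 + 6x^4 + 5x^3 + 5x^2 + 5x + 1 = (3x^2 + 2)·(x^4 + 4x^3 + 6x^2 + 2x + 4) + (5x^3 + 2x^2 + x). Hence a·b ≡ 5x^3 + 2x^2 + x (mod f). (F_7[x]/(f) is a field with 7^4 = 2401 elements since f is irreducible of degree 4.)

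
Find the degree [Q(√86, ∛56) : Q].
[Q(√86, ∛56) : Q] = 6

Let L = Q(√86, ∛56). Since Q(√86) ⊂ L and [Q(√86):Q] = 2, the tower law gives 2 | [L:Q]. Likewise Q(∛56) ⊂ L with [Q(∛56):Q] = 3 (because 56 is not a perfect cube), so 3 | [L:Q]. As gcd(2,3) = 1, [L:Q] is divisible by 6. Conversely L is generated over Q by √86 and ∛56, so [L:Q] ≤ 2·3 = 6. Therefore [Q(√86, ∛56) : Q] = 6.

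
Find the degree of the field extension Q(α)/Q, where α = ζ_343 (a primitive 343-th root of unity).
[Q(α):Q] = 294

The minimal polynomial of ζ_343 over Q is the 343-th cyclotomic polynomial Φ_343(x), which is irreducible over Q and has degree φ(343) = 294. Hence [Q(α):Q] = φ(343) = 294.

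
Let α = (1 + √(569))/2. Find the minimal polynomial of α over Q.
m_α(x) = x^2 - x - 142

From 2α - 1 = √(569), squaring gives (2α - 1)^2 = 569, i.e. 4α^2 - 4α + 1 = 569, so α^2 - α + (1 - 569)/4 = 0. Since 569 ≡ 1 (mod 4), (1 - 569)/4 = -142 ∈ Z. The polynomial x^2 - x - 142 has discriminant 1 - 4·(-142) = 569, which is not a perfect square in Q (d = 569 is squarefree and ≠ 1), so x^2 - x - 142 is irreducible over Q. It is the minimal polynomial of α.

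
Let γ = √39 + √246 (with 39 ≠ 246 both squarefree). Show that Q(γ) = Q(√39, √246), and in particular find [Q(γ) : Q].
[Q(γ) : Q] = 4 (equivalently, Q(γ) = Q(√39, √246))

Obviously Q(γ) ⊆ Q(√39, √246), and [Q(√39, √246):Q] = 4 (since 39, 246 are distinct squarefree integers > 1 with 9594 not a perfect square). To show equality we compute the minimal polynomial of γ. From γ = √39 + √246: γ^2 = 39 + 2√(9594) + 246 = 285 + 2√(9594), so γ^2 - 285 = 2√(9594); squaring, (γ^2 - 285)^2 = 4·9594, i.e. γ^4 - 570γ^2 + 81225 - 38376 = 0, i.e. γ^4 - 570γ^2 + 42849 = 0. So γ is a root of x^4 - 570x^2 + 42849. This polynomial is irreducible over Q: it has no rational root (each ±√39 ± √246 is irrational), and any factorization into two quadratics over Q would force √(9594) ∈ Q (pairing opposite roots) or √39, √246 ∈ Q (other pairings), all impossible. Hence [Q(γ):Q] = 4 = [Q(√39, √246):Q], so Q(γ) = Q(√39, √246).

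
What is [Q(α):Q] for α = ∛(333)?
[Q(α):Q] = 3

The minimal polynomial of α is x^3 - 333, irreducible over Q since 333 is not a perfect cube (so x^3 - 333 has no rational root). Hence [Q(α):Q] = deg(m_α) = 3.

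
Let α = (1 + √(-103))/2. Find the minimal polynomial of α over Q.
m_α(x) = x^2 - x + 26

From 2α - 1 = √(-103), squaring gives (2α - 1)^2 = -103, i.e. 4α^2 - 4α + 1 = -103, so α^2 - α + (1 + 103)/4 = 0. Since -103 ≡ 1 (mod 4), (1 + 103)/4 = 26 ∈ Z. The polynomial x^2 - x + 26 has discriminant 1 - 4·(26) = -103, which is not a perfect square in Q (d = -103 is squarefree and ≠ 1), so x^2 - x + 26 is irreducible over Q. It is the minimal polynomial of α.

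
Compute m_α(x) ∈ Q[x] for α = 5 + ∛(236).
m_α(x) = x^3 - 15x^2 + 75x - 361

Set β = α - 5 = ∛(236), so β^3 = 236. Then (α - 5)^3 - 236 = 0, i.e. α is a root of g(x) = (x - 5)^3 - 236 = x^3 - 15x^2 + 75x - 361. Since g(x) = h(x - 5) where h(x) = x^3 - 236, and h is irreducible over Q (because 236 is not a perfect cube, so h has no rational root, and a monic cubic with no rational root is irreducible), g is also irreducible (irreducibility is preserved under the substitution x → x - 5). Hence m_α(x) = x^3 - 15x^2 + 75x - 361.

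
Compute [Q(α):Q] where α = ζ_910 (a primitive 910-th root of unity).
[Q(α):Q] = 288

The minimal polynomial of ζ_910 over Q is the 910-th cyclotomic polynomial Φ_910(x), which is irreducible over Q and has degree φ(910) = 288. Hence [Q(α):Q] = φ(910) = 288.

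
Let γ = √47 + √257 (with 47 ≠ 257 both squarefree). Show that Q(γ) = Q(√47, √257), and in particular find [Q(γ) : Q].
[Q(γ) : Q] = 4 (equivalently, Q(γ) = Q(√47, √257))

Obviously Q(γ) ⊆ Q(√47, √257), and [Q(√47, √257):Q] = 4 (since 47, 257 are distinct squarefree integers > 1 with 12079 not a perfect square). To show equality we compute the minimal polynomial of γ. From γ = √47 + √257: γ^2 = 47 + 2√(12079) + 257 = 304 + 2√(12079), so γ^2 - 304 = 2√(12079); squaring, (γ^2 - 304)^2 = 4·12079, i.e. γ^4 - 608γ^2 + 92416 - 48316 = 0, i.e. γ^4 - 608γ^2 + 44100 = 0. So γ is a root of x^4 - 608x^2 + 44100. This polynomial is irreducible over Q: it has no rational root (each ±√47 ± √257 is irrational), and any factorization into two quadratics over Q would force √(12079) ∈ Q (pairing opposite roots) or √47, √257 ∈ Q (other pairings), all impossible. Hence [Q(γ):Q] = 4 = [Q(√47, √257):Q], so Q(γ) = Q(√47, √257).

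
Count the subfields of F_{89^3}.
F_{89^3} has 2 subfields

The subfields of F_{p^n} are exactly the fields F_{p^d} for d | n (each is the fixed field of the unique index-d subgroup of Gal(F_{p^n}/F_p) ≅ Z/nZ). The divisors of n = 3 are {1, 3}, giving 2 subfields: F_{89^1}, F_{89^3}.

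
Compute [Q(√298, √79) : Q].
[Q(√298, √79) : Q] = 4

[Q(√298):Q] = 2 (min poly x^2 - 298, irreducible since 298 is squarefree > 1). For the top step, suppose √79 ∈ Q(√298), say √79 = c + d√298 with c, d ∈ Q. Squaring: 79 = c^2 + 298d^2 + 2cd√298. Since √298 ∉ Q this forces 2cd = 0. If d = 0 then √79 = c ∈ Q, contradicting 79 squarefree > 1. If c = 0 then 79 = 298d^2, so 298·79 = (298d)^2 is a perfect square in Q — but 298·79 = 23542 is not a perfect square (since 298 and 79 are distinct squarefree integers). Contradiction. Hence √79 ∉ Q(√298), so x^2 - 79 stays irreducible over Q(√298) and [Q(√298, √79) : Q(√298)] = 2. By the tower law, [Q(√298, √79) : Q] = 2 · 2 = 4.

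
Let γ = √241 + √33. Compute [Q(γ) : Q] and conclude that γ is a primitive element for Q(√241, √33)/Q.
[Q(γ) : Q] = 4 (equivalently, Q(γ) = Q(√241, √33))

Obviously Q(γ) ⊆ Q(√241, √33), and [Q(√241, √33):Q] = 4 (since 241, 33 are distinct squarefree integers > 1 with 7953 not a perfect square). To show equality we compute the minimal polynomial of γ. From γ = √241 + √33: γ^2 = 241 + 2√(7953) + 33 = 274 + 2√(7953), so γ^2 - 274 = 2√(7953); squaring, (γ^2 - 274)^2 = 4·7953, i.e. γ^4 - 548γ^2 + 75076 - 31812 = 0, i.e. γ^4 - 548γ^2 + 43264 = 0. So γ is a root of x^4 - 548x^2 + 43264. This polynomial is irreducible over Q: it has no rational root (each ±√241 ± √33 is irrational), and any factorization into two quadratics over Q would force √(7953) ∈ Q (pairing opposite roots) or √241, √33 ∈ Q (other pairings), all impossible. Hence [Q(γ):Q] = 4 = [Q(√241, √33):Q], so Q(γ) = Q(√241, √33).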